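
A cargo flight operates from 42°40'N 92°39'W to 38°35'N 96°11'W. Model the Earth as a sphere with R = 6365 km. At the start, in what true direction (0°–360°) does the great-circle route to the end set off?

214.5°

N = sin Δλ·cos φ₂ = -0.0482;  D = cos φ₁ sin φ₂ − sin φ₁ cos φ₂ cos Δλ = -0.0702
initial course = atan2(N, D) = 214.46°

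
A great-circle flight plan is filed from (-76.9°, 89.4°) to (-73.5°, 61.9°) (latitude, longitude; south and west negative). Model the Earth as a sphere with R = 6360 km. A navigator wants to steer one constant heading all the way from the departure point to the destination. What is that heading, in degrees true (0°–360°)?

295.9°

Meridional parts: M(φ₁)=-2.1644, M(φ₂)=-1.9311 → ΔM = +0.2333;  Δλ = -0.4800 rad
tan C = Δλ / ΔM = -2.0571 → C = 295.93°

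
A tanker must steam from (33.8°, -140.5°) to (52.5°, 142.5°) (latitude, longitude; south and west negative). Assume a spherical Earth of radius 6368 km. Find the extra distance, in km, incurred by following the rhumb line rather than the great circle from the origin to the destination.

Great circle: cos σ = sin φ₁ sin φ₂ + cos φ₁ cos φ₂ cos Δλ,  σ = 0.9823 rad → d_gc = 6255.1 km
Rhumb line: Δψ = +0.4530, q = Δφ/Δψ = 0.7205, d_rh = R√(Δφ²+q²Δλ²) = 6507.2 km
Excess = 6507.2 − 6255.1 = 252.1 ≈ 252 km

252 km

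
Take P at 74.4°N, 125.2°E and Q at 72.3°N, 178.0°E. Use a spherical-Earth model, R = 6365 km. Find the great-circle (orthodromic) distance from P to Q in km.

Haversine: a = sin²(Δφ/2)+cos φ₁ cos φ₂ sin²(Δλ/2) = 0.01650;  σ = 2·atan2(√a,√(1−a))
σ = 14.760° → d = Rσ = 6365·0.25762 = 1640 km

1640 km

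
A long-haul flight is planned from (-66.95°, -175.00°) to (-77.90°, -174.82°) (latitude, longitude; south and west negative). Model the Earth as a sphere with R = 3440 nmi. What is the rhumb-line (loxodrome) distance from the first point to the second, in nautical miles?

657 nmi

Δψ = ln[tan(π/4+φ₂/2)/tan(π/4+φ₁/2)] = -0.6543;  Δφ = -0.1911 rad,  Δλ = +0.0031 rad
q = Δφ/Δψ = 0.2921
d = R·√(Δφ² + q²Δλ²) = 3440·0.19112 = 657 nmi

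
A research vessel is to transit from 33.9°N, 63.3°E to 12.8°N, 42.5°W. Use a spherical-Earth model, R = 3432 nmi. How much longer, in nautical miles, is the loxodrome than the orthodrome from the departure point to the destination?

186 nmi

Great circle: cos σ = sin φ₁ sin φ₂ + cos φ₁ cos φ₂ cos Δλ,  σ = 1.6678 rad → d_gc = 5723.8 nmi
Rhumb line: Δψ = -0.4043, q = Δφ/Δψ = 0.9109, d_rh = R√(Δφ²+q²Δλ²) = 5909.7 nmi
Excess = 5909.7 − 5723.8 = 185.9 ≈ 186 nmi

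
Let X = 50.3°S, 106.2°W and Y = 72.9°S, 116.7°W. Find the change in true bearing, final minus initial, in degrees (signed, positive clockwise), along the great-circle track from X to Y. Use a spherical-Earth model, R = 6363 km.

At departure: θ₁ = atan2(sin Δλ cos φ₂, cos φ₁ sin φ₂ − sin φ₁ cos φ₂ cos Δλ) = 187.86°
At arrival: θ₂ = atan2(sin Δλ cos φ₁, −cos φ₂ sin φ₁ + sin φ₂ cos φ₁ cos Δλ) = 197.29°
Δθ = θ₂ − θ₁ = +9.4°

+9.4°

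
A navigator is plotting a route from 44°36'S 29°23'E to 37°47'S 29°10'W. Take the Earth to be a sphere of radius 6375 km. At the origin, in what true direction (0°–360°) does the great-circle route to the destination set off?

N = sin Δλ·cos φ₂ = -0.6742;  D = cos φ₁ sin φ₂ − sin φ₁ cos φ₂ cos Δλ = -0.1467
initial course = atan2(N, D) = 257.72°

257.7°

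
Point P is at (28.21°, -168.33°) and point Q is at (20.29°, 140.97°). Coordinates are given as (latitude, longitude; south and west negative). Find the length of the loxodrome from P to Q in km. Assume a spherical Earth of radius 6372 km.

5210 km

Δψ = ln[tan(π/4+φ₂/2)/tan(π/4+φ₁/2)] = -0.1518;  Δφ = -0.1382 rad,  Δλ = -0.8849 rad
q = Δφ/Δψ = 0.9107
d = R·√(Δφ² + q²Δλ²) = 6372·0.81767 = 5210 km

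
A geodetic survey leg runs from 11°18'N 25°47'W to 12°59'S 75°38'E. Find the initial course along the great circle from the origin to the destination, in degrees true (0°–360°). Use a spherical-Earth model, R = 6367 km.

N = sin Δλ·cos φ₂ = +0.9552;  D = cos φ₁ sin φ₂ − sin φ₁ cos φ₂ cos Δλ = -0.1825
initial course = atan2(N, D) = 100.82°

100.8°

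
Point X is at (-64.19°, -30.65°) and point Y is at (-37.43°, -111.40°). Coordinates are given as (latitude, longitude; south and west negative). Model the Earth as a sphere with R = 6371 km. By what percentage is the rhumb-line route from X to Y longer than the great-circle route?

Great circle: σ = 0.9239 rad → d_gc = Rσ = 5886.0 km
Rhumb: Δφ = +0.4671, Δλ = -1.4094, Δψ = +0.7681, q = Δφ/Δψ = 0.6081 → d_rh = R√(Δφ²+q²Δλ²) = 6218.0 km
Excess = (6218.0 − 5886.0) / 5886.0 = 332.0 / 5886.0 = 5.64% ≈ 5.6%

5.6%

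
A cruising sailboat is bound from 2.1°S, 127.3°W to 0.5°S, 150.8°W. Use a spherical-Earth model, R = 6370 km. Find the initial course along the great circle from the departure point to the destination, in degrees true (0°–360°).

θ = atan2( sin Δλ·cos φ₂ ,  cos φ₁ sin φ₂ − sin φ₁ cos φ₂ cos Δλ )
  = atan2(-0.3987, +0.0249) = 273.57°

273.6°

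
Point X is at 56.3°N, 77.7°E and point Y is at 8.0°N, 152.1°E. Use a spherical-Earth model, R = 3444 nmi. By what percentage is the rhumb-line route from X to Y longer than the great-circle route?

2.5%

Great circle: σ = 1.3041 rad → d_gc = Rσ = 4491.3 nmi
Rhumb: Δφ = -0.8430, Δλ = +1.2985, Δψ = -1.0544, q = Δφ/Δψ = 0.7995 → d_rh = R√(Δφ²+q²Δλ²) = 4605.8 nmi
Excess = (4605.8 − 4491.3) / 4491.3 = 114.5 / 4491.3 = 2.549% ≈ 2.5%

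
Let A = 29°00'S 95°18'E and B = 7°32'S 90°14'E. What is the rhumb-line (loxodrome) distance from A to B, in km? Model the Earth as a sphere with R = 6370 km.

2445 km

Rhumb course C = atan2(Δλ, Δψ) with Δψ = ln[tan(π/4+φ₂/2)/tan(π/4+φ₁/2)] = +0.3974, Δλ = -0.0884 → C = 347.45°
d = R·|Δφ| / |cos C| = 6370·0.37466 / 0.97612 = 2445 km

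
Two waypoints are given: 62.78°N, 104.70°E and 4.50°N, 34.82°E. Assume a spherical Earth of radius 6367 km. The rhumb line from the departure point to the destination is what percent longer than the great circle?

2.5%

Great circle: σ = 1.3422 rad → d_gc = Rσ = 8545.7 km
Rhumb: Δφ = -1.0172, Δλ = -1.2196, Δψ = -1.3397, q = Δφ/Δψ = 0.7592 → d_rh = R√(Δφ²+q²Δλ²) = 8758.1 km
Excess = (8758.1 − 8545.7) / 8545.7 = 212.4 / 8545.7 = 2.49% ≈ 2.5%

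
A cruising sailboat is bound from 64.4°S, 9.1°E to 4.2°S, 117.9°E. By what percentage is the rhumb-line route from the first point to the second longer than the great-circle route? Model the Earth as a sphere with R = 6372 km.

Great circle: σ = 1.6437 rad → d_gc = Rσ = 10473.6 km
Rhumb: Δφ = +1.0507, Δλ = +1.8989, Δψ = +1.4086, q = Δφ/Δψ = 0.7459 → d_rh = R√(Δφ²+q²Δλ²) = 11237.6 km
Excess = (11237.6 − 10473.6) / 10473.6 = 764.0 / 10473.6 = 7.29% ≈ 7.3%

7.3%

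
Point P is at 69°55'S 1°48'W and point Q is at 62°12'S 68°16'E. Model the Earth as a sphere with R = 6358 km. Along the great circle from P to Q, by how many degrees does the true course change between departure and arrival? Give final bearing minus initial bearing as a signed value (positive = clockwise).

Initial bearing θ₁ = atan2(sin Δλ cos φ₂, cos φ₁ sin φ₂ − sin φ₁ cos φ₂ cos Δλ) = 109.40°
Final bearing θ₂ = (initial bearing from the destination back to the start) + 180° = 43.98°
Δθ = θ₂ − θ₁ = -65.4°

-65.4°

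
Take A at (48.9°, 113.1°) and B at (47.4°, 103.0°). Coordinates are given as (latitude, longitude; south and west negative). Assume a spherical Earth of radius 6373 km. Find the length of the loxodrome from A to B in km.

768 km

Δψ = ln[tan(π/4+φ₂/2)/tan(π/4+φ₁/2)] = -0.0392;  Δφ = -0.0262 rad,  Δλ = -0.1763 rad
q = Δφ/Δψ = 0.6671
d = R·√(Δφ² + q²Δλ²) = 6373·0.12048 = 768 km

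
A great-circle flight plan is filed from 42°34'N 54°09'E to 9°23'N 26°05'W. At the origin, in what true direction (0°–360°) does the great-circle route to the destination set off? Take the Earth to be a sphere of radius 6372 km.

270.4°

θ = atan2( sin Δλ·cos φ₂ ,  cos φ₁ sin φ₂ − sin φ₁ cos φ₂ cos Δλ )
  = atan2(-0.9723, +0.0069) = 270.40°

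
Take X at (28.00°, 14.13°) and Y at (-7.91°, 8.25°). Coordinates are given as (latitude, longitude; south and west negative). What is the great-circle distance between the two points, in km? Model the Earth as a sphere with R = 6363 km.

cos σ = sin φ₁ sin φ₂ + cos φ₁ cos φ₂ cos Δλ
      = sin(28.00°)sin(-7.91°) + cos(28.00°)cos(-7.91°)cos(-5.88°) = 0.8053
σ = 36.357° → d = Rσ = 6363·0.63455 = 4038 km

4038 km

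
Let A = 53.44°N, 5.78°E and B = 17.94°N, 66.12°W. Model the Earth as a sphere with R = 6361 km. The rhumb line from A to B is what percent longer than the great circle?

2.7%

Great circle: σ = 1.1335 rad → d_gc = Rσ = 7210.3 km
Rhumb: Δφ = -0.6196, Δλ = -1.2549, Δψ = -0.7893, q = Δφ/Δψ = 0.7850 → d_rh = R√(Δφ²+q²Δλ²) = 7402.5 km
Excess = (7402.5 − 7210.3) / 7210.3 = 192.2 / 7210.3 = 2.67% ≈ 2.7%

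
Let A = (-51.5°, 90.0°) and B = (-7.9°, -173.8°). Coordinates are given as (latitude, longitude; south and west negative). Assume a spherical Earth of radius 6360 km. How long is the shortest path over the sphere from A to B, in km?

9730 km

cos σ = sin φ₁ sin φ₂ + cos φ₁ cos φ₂ cos Δλ
      = sin(-51.50°)sin(-7.90°) + cos(-51.50°)cos(-7.90°)cos(96.20°) = 0.0410
σ = 87.652° → d = Rσ = 6360·1.52981 = 9730 km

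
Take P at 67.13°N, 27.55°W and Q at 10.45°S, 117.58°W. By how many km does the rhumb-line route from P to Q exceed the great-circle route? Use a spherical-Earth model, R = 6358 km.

423 km

Great circle: cos σ = sin φ₁ sin φ₂ + cos φ₁ cos φ₂ cos Δλ,  σ = 1.7389 rad → d_gc = 11056.0 km
Rhumb line: Δψ = -1.7816, q = Δφ/Δψ = 0.7600, d_rh = R√(Δφ²+q²Δλ²) = 11479.0 km
Excess = 11479.0 − 11056.0 = 423.0 ≈ 423 km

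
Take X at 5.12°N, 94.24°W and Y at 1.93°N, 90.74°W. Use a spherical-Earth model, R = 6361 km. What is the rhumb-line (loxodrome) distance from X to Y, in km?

525 km

Δψ = ln[tan(π/4+φ₂/2)/tan(π/4+φ₁/2)] = -0.0558;  Δφ = -0.0557 rad,  Δλ = +0.0611 rad
q = Δφ/Δψ = 0.9980
d = R·√(Δφ² + q²Δλ²) = 6361·0.08256 = 525 km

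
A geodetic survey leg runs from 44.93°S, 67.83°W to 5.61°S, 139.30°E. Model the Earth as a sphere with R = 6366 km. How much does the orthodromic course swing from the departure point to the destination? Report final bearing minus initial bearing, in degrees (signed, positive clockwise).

+124.0°

Initial bearing θ₁ = atan2(sin Δλ cos φ₂, cos φ₁ sin φ₂ − sin φ₁ cos φ₂ cos Δλ) = 213.15°
Final bearing θ₂ = (initial bearing from the destination back to the start) + 180° = 337.10°
Δθ = θ₂ − θ₁ = +124.0°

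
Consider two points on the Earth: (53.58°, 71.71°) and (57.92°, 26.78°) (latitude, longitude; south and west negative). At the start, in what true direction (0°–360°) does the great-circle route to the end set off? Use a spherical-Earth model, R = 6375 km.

θ = atan2( sin Δλ·cos φ₂ ,  cos φ₁ sin φ₂ − sin φ₁ cos φ₂ cos Δλ )
  = atan2(-0.3751, +0.2005) = 298.12°

298.1°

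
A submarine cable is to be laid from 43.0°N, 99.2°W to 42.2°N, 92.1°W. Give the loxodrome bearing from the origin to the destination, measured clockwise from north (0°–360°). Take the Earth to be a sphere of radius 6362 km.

Δψ = ln[tan(π/4+φ₂/2)/tan(π/4+φ₁/2)] = -0.0190
Δλ = +0.1239 rad (taken the short way round)
course = atan2(Δλ, Δψ) = 98.70°

98.7°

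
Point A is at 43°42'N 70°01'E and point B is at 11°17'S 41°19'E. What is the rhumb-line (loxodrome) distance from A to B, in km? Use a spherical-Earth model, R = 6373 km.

6779 km

Δψ = ln[tan(π/4+φ₂/2)/tan(π/4+φ₁/2)] = -1.0479;  Δφ = -0.9596 rad,  Δλ = -0.5009 rad
q = Δφ/Δψ = 0.9158
d = R·√(Δφ² + q²Δλ²) = 6373·1.06365 = 6779 km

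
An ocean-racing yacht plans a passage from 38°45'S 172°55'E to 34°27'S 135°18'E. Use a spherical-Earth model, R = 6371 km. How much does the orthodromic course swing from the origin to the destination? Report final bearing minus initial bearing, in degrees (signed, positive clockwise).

At departure: θ₁ = atan2(sin Δλ cos φ₂, cos φ₁ sin φ₂ − sin φ₁ cos φ₂ cos Δλ) = 266.33°
At arrival: θ₂ = atan2(sin Δλ cos φ₁, −cos φ₂ sin φ₁ + sin φ₂ cos φ₁ cos Δλ) = 289.30°
Δθ = θ₂ − θ₁ = +23.0°

+23.0°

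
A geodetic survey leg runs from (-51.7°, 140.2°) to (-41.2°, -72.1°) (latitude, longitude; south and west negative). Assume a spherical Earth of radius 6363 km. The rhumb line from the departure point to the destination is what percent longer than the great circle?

22.8%

Great circle: σ = 1.4477 rad → d_gc = Rσ = 9211.9 km
Rhumb: Δφ = +0.1833, Δλ = +2.5779, Δψ = +0.2672, q = Δφ/Δψ = 0.6859 → d_rh = R√(Δφ²+q²Δλ²) = 11310.6 km
Excess = (11310.6 − 9211.9) / 9211.9 = 2098.7 / 9211.9 = 22.78% ≈ 22.8%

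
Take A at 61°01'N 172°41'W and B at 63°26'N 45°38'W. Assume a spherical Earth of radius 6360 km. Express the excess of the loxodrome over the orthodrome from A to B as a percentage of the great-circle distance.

20.1%

Great circle: σ = 0.8608 rad → d_gc = Rσ = 5474.7 km
Rhumb: Δφ = +0.0422, Δλ = +2.2174, Δψ = +0.0906, q = Δφ/Δψ = 0.4657 → d_rh = R√(Δφ²+q²Δλ²) = 6573.4 km
Excess = (6573.4 − 5474.7) / 5474.7 = 1098.7 / 5474.7 = 20.07% ≈ 20.1%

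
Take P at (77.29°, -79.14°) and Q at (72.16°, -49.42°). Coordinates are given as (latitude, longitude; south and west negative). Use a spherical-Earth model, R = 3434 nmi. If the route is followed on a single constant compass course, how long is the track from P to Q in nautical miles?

Δψ = ln[tan(π/4+φ₂/2)/tan(π/4+φ₁/2)] = -0.3431;  Δφ = -0.0895 rad,  Δλ = +0.5187 rad
q = Δφ/Δψ = 0.2610
d = R·√(Δφ² + q²Δλ²) = 3434·0.16231 = 557 nmi

557 nmi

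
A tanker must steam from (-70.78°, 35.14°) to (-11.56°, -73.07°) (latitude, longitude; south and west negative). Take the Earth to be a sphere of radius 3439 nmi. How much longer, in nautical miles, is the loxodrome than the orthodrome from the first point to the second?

457 nmi

Great circle: cos σ = sin φ₁ sin φ₂ + cos φ₁ cos φ₂ cos Δλ,  σ = 1.4822 rad → d_gc = 5097.4 nmi
Rhumb line: Δψ = +1.5728, q = Δφ/Δψ = 0.6571, d_rh = R√(Δφ²+q²Δλ²) = 5554.4 nmi
Excess = 5554.4 − 5097.4 = 457.0 ≈ 457 nmi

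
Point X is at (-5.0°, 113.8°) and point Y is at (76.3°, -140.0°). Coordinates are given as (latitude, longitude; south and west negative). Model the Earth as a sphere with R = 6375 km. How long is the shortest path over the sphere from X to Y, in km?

10977 km

cos σ = sin φ₁ sin φ₂ + cos φ₁ cos φ₂ cos Δλ
      = sin(-5.00°)sin(76.30°) + cos(-5.00°)cos(76.30°)cos(106.20°) = -0.1505
σ = 98.656° → d = Rσ = 6375·1.72187 = 10977 km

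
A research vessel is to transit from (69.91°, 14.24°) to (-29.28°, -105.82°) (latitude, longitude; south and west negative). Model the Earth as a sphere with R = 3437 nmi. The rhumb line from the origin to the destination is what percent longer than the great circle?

Great circle: σ = 2.2261 rad → d_gc = Rσ = 7651.1 nmi
Rhumb: Δφ = -1.7312, Δλ = -2.0954, Δψ = -2.2657, q = Δφ/Δψ = 0.7641 → d_rh = R√(Δφ²+q²Δλ²) = 8104.8 nmi
Excess = (8104.8 − 7651.1) / 7651.1 = 453.7 / 7651.1 = 5.93% ≈ 5.9%

5.9%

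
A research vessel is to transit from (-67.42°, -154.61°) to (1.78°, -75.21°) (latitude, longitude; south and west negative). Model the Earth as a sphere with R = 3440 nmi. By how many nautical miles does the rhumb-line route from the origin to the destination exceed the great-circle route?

177 nmi

Great circle: cos σ = sin φ₁ sin φ₂ + cos φ₁ cos φ₂ cos Δλ,  σ = 1.5289 rad → d_gc = 5259.3 nmi
Rhumb line: Δψ = +1.6423, q = Δφ/Δψ = 0.7354, d_rh = R√(Δφ²+q²Δλ²) = 5436.2 nmi
Excess = 5436.2 − 5259.3 = 176.9 ≈ 177 nmi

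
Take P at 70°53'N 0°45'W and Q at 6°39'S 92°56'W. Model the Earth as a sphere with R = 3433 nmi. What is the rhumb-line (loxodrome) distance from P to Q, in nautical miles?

6090 nmi

Δψ = ln[tan(π/4+φ₂/2)/tan(π/4+φ₁/2)] = -1.8978;  Δφ = -1.3532 rad,  Δλ = -1.6089 rad
q = Δφ/Δψ = 0.7130
d = R·√(Δφ² + q²Δλ²) = 3433·1.77406 = 6090 nmi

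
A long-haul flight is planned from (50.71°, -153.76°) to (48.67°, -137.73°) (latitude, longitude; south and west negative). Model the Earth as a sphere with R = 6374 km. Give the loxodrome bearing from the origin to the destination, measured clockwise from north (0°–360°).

101.1°

Δψ = ln[tan(π/4+φ₂/2)/tan(π/4+φ₁/2)] = -0.0550
Δλ = +0.2798 rad (taken the short way round)
course = atan2(Δλ, Δψ) = 101.13°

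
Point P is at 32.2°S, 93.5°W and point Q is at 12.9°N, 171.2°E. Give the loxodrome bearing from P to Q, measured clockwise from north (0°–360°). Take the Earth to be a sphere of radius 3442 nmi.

296.3°

Meridional parts: M(φ₁)=-0.5942, M(φ₂)=+0.2271 → ΔM = +0.8212;  Δλ = -1.6633 rad
tan C = Δλ / ΔM = -2.0254 → C = 296.28°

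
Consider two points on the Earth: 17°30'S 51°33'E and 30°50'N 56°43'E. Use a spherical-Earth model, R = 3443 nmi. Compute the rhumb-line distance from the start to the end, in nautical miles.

Rhumb course C = atan2(Δλ, Δψ) with Δψ = ln[tan(π/4+φ₂/2)/tan(π/4+φ₁/2)] = +0.8765, Δλ = +0.0902 → C = 5.87°
d = R·|Δφ| / |cos C| = 3443·0.84358 / 0.99475 = 2920 nmi

2920 nmi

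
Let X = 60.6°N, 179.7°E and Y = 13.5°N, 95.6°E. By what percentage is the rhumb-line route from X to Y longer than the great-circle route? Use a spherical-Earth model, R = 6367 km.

Great circle: σ = 1.3156 rad → d_gc = Rσ = 8376.3 km
Rhumb: Δφ = -0.8221, Δλ = -1.4678, Δψ = -1.1003, q = Δφ/Δψ = 0.7471 → d_rh = R√(Δφ²+q²Δλ²) = 8726.4 km
Excess = (8726.4 − 8376.3) / 8376.3 = 350.1 / 8376.3 = 4.18% ≈ 4.2%

4.2%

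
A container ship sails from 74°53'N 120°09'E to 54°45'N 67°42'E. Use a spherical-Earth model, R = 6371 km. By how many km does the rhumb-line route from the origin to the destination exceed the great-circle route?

Great circle: cos σ = sin φ₁ sin φ₂ + cos φ₁ cos φ₂ cos Δλ,  σ = 0.4947 rad → d_gc = 3151.7 km
Rhumb line: Δψ = -0.8731, q = Δφ/Δψ = 0.4025, d_rh = R√(Δφ²+q²Δλ²) = 3243.7 km
Excess = 3243.7 − 3151.7 = 92.0 ≈ 92 km

92 km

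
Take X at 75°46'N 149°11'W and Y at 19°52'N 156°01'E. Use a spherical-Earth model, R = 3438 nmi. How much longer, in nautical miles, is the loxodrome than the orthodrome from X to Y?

Great circle: cos σ = sin φ₁ sin φ₂ + cos φ₁ cos φ₂ cos Δλ,  σ = 1.0898 rad → d_gc = 3746.6 nmi
Rhumb line: Δψ = -1.7267, q = Δφ/Δψ = 0.5650, d_rh = R√(Δφ²+q²Δλ²) = 3834.4 nmi
Excess = 3834.4 − 3746.6 = 87.8 ≈ 88 nmi

88 nmi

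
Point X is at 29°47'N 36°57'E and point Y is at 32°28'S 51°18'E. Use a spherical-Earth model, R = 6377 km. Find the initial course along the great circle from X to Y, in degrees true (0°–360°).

N = sin Δλ·cos φ₂ = +0.2091;  D = cos φ₁ sin φ₂ − sin φ₁ cos φ₂ cos Δλ = -0.8719
initial course = atan2(N, D) = 166.51°

166.5°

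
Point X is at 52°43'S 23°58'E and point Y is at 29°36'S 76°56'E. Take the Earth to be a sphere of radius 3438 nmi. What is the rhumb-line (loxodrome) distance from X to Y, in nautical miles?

Δψ = ln[tan(π/4+φ₂/2)/tan(π/4+φ₁/2)] = +0.5454;  Δφ = +0.4035 rad,  Δλ = +0.9244 rad
q = Δφ/Δψ = 0.7398
d = R·√(Δφ² + q²Δλ²) = 3438·0.79403 = 2730 nmi

2730 nmi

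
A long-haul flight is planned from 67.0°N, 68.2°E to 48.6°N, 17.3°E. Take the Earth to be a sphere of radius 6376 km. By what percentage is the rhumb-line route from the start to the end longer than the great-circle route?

2.5%

Great circle: σ = 0.5482 rad → d_gc = Rσ = 3495.56 km
Rhumb: Δφ = -0.3211, Δλ = -0.8884, Δψ = -0.6191, q = Δφ/Δψ = 0.5187 → d_rh = R√(Δφ²+q²Δλ²) = 3581.22 km
Excess = (3581.22 − 3495.56) / 3495.56 = 85.66 / 3495.56 = 2.451% ≈ 2.5%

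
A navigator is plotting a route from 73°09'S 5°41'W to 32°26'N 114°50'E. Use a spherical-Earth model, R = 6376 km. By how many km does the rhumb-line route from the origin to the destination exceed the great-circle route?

910 km

Great circle: cos σ = sin φ₁ sin φ₂ + cos φ₁ cos φ₂ cos Δλ,  σ = 2.2621 rad → d_gc = 14423.0 km
Rhumb line: Δψ = +2.5088, q = Δφ/Δψ = 0.7345, d_rh = R√(Δφ²+q²Δλ²) = 15332.9 km
Excess = 15332.9 − 14423.0 = 909.9 ≈ 910 km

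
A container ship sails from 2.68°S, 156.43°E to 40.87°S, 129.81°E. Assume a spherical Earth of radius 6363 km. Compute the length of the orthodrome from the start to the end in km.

cos σ = sin φ₁ sin φ₂ + cos φ₁ cos φ₂ cos Δλ
      = sin(-2.68°)sin(-40.87°) + cos(-2.68°)cos(-40.87°)cos(-26.62°) = 0.7059
σ = 45.098° → d = Rσ = 6363·0.78711 = 5008 km

5008 km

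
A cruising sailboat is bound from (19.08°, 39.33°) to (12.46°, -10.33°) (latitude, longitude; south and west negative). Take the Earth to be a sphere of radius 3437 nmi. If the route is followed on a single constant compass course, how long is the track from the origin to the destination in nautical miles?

2892 nmi

Δψ = ln[tan(π/4+φ₂/2)/tan(π/4+φ₁/2)] = -0.1201;  Δφ = -0.1155 rad,  Δλ = -0.8667 rad
q = Δφ/Δψ = 0.9617
d = R·√(Δφ² + q²Δλ²) = 3437·0.84154 = 2892 nmi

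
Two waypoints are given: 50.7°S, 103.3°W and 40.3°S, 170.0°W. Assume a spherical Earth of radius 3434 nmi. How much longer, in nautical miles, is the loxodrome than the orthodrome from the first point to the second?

Great circle: cos σ = sin φ₁ sin φ₂ + cos φ₁ cos φ₂ cos Δλ,  σ = 0.8071 rad → d_gc = 2771.6 nmi
Rhumb line: Δψ = +0.2601, q = Δφ/Δψ = 0.6979, d_rh = R√(Δφ²+q²Δλ²) = 2858.9 nmi
Excess = 2858.9 − 2771.6 = 87.3 ≈ 87 nmi

87 nmi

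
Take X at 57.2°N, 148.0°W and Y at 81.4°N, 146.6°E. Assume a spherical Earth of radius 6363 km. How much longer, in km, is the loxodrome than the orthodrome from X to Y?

157 km

Great circle: cos σ = sin φ₁ sin φ₂ + cos φ₁ cos φ₂ cos Δλ,  σ = 0.5260 rad → d_gc = 3346.8 km
Rhumb line: Δψ = +1.3646, q = Δφ/Δψ = 0.3095, d_rh = R√(Δφ²+q²Δλ²) = 3503.8 km
Excess = 3503.8 − 3346.8 = 157.0 ≈ 157 km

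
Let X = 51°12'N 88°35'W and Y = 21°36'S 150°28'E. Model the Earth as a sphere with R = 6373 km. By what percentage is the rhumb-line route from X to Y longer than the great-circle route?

3.1%

Great circle: σ = 2.1976 rad → d_gc = Rσ = 14005.0 km
Rhumb: Δφ = -1.2706, Δλ = -2.1110, Δψ = -1.4299, q = Δφ/Δψ = 0.8886 → d_rh = R√(Δφ²+q²Δλ²) = 14438.6 km
Excess = (14438.6 − 14005.0) / 14005.0 = 433.6 / 14005.0 = 3.10% ≈ 3.1%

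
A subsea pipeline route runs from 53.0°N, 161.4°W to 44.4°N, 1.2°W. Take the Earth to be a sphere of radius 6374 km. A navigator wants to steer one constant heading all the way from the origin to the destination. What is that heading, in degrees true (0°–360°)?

94.7°

Meridional parts: M(φ₁)=+1.0948, M(φ₂)=+0.8666 → ΔM = -0.2282;  Δλ = +2.7960 rad
tan C = Δλ / ΔM = -12.2529 → C = 94.67°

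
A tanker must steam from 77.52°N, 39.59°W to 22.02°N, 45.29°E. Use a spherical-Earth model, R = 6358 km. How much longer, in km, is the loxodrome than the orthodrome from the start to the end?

Great circle: cos σ = sin φ₁ sin φ₂ + cos φ₁ cos φ₂ cos Δλ,  σ = 1.1767 rad → d_gc = 7481.6 km
Rhumb line: Δψ = -1.8191, q = Δφ/Δψ = 0.5325, d_rh = R√(Δφ²+q²Δλ²) = 7942.6 km
Excess = 7942.6 − 7481.6 = 461.0 ≈ 461 km

461 km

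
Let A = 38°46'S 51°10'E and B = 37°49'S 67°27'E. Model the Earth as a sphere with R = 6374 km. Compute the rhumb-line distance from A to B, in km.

Δψ = ln[tan(π/4+φ₂/2)/tan(π/4+φ₁/2)] = +0.0211;  Δφ = +0.0166 rad,  Δλ = +0.2842 rad
q = Δφ/Δψ = 0.7848
d = R·√(Δφ² + q²Δλ²) = 6374·0.22367 = 1426 km

1426 km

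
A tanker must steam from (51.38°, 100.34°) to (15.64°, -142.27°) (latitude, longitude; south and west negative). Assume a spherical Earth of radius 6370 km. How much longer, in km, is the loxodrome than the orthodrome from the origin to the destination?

840 km

Great circle: cos σ = sin φ₁ sin φ₂ + cos φ₁ cos φ₂ cos Δλ,  σ = 1.6367 rad → d_gc = 10425.9 km
Rhumb line: Δψ = -0.7723, q = Δφ/Δψ = 0.8077, d_rh = R√(Δφ²+q²Δλ²) = 11265.6 km
Excess = 11265.6 − 10425.9 = 839.7 ≈ 840 km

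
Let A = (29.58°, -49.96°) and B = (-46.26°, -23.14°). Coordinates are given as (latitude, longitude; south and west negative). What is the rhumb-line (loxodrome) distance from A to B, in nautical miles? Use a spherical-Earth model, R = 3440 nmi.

4784 nmi

Δψ = ln[tan(π/4+φ₂/2)/tan(π/4+φ₁/2)] = -1.4537;  Δφ = -1.3237 rad,  Δλ = +0.4681 rad
q = Δφ/Δψ = 0.9106
d = R·√(Δφ² + q²Δλ²) = 3440·1.39059 = 4784 nmi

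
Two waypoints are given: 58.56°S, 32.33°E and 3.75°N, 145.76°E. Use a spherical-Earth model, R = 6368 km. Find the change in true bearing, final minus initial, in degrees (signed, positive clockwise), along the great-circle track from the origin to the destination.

At departure: θ₁ = atan2(sin Δλ cos φ₂, cos φ₁ sin φ₂ − sin φ₁ cos φ₂ cos Δλ) = 108.39°
At arrival: θ₂ = atan2(sin Δλ cos φ₁, −cos φ₂ sin φ₁ + sin φ₂ cos φ₁ cos Δλ) = 29.74°
Δθ = θ₂ − θ₁ = -78.7°

-78.7°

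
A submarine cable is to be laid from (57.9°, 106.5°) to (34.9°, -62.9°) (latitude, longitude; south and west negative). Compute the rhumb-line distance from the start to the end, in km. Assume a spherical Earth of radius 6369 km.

Rhumb course C = atan2(Δλ, Δψ) with Δψ = ln[tan(π/4+φ₂/2)/tan(π/4+φ₁/2)] = -0.5952, Δλ = -2.9566 → C = 258.62°
d = R·|Δφ| / |cos C| = 6369·0.40143 / 0.19734 = 12956 km

12956 km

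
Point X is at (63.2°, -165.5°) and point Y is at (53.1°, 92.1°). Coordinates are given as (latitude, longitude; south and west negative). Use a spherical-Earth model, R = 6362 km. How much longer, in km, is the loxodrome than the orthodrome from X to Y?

Great circle: cos σ = sin φ₁ sin φ₂ + cos φ₁ cos φ₂ cos Δλ,  σ = 0.8557 rad → d_gc = 5444.3 km
Rhumb line: Δψ = -0.3368, q = Δφ/Δψ = 0.5234, d_rh = R√(Δφ²+q²Δλ²) = 6056.4 km
Excess = 6056.4 − 5444.3 = 612.1 ≈ 612 km

612 km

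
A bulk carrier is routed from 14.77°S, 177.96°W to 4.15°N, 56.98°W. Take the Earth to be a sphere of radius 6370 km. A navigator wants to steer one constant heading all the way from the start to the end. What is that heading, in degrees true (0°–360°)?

81.0°

Meridional parts: M(φ₁)=-0.2607, M(φ₂)=+0.0725 → ΔM = +0.3332;  Δλ = +2.1115 rad
tan C = Δλ / ΔM = +6.3374 → C = 81.03°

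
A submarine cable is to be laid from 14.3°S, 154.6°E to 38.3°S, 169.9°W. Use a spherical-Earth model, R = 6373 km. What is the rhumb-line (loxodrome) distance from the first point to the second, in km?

Δψ = ln[tan(π/4+φ₂/2)/tan(π/4+φ₁/2)] = -0.4724;  Δφ = -0.4189 rad,  Δλ = +0.6196 rad
q = Δφ/Δψ = 0.8866
d = R·√(Δφ² + q²Δλ²) = 6373·0.69084 = 4403 km

4403 km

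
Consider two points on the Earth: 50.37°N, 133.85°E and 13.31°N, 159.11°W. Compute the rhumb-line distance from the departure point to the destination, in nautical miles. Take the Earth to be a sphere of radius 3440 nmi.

3989 nmi

Δψ = ln[tan(π/4+φ₂/2)/tan(π/4+φ₁/2)] = -0.7863;  Δφ = -0.6468 rad,  Δλ = +1.1701 rad
q = Δφ/Δψ = 0.8226
d = R·√(Δφ² + q²Δλ²) = 3440·1.15961 = 3989 nmi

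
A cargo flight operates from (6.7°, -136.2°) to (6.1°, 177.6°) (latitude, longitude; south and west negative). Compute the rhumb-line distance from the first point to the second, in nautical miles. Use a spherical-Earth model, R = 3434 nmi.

Δψ = ln[tan(π/4+φ₂/2)/tan(π/4+φ₁/2)] = -0.0105;  Δφ = -0.0105 rad,  Δλ = -0.8063 rad
q = Δφ/Δψ = 0.9938
d = R·√(Δφ² + q²Δλ²) = 3434·0.80138 = 2752 nmi

2752 nmi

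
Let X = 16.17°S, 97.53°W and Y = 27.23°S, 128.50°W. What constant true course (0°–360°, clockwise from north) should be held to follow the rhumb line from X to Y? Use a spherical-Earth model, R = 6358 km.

Δψ = ln[tan(π/4+φ₂/2)/tan(π/4+φ₁/2)] = -0.2082
Δλ = -0.5405 rad (taken the short way round)
course = atan2(Δλ, Δψ) = 248.94°

248.9°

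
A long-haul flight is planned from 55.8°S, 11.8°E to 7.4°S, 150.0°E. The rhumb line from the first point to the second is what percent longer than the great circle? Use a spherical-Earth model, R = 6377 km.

Great circle: σ = 1.8849 rad → d_gc = Rσ = 12020.3 km
Rhumb: Δφ = +0.8447, Δλ = +2.4120, Δψ = +1.0493, q = Δφ/Δψ = 0.8050 → d_rh = R√(Δφ²+q²Δλ²) = 13503.8 km
Excess = (13503.8 − 12020.3) / 12020.3 = 1483.5 / 12020.3 = 12.34% ≈ 12.3%

12.3%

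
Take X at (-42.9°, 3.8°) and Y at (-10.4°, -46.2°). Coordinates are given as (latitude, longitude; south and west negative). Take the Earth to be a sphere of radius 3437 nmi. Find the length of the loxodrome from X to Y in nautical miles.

Δψ = ln[tan(π/4+φ₂/2)/tan(π/4+φ₁/2)] = +0.6479;  Δφ = +0.5672 rad,  Δλ = -0.8727 rad
q = Δφ/Δψ = 0.8754
d = R·√(Δφ² + q²Δλ²) = 3437·0.95153 = 3270 nmi

3270 nmi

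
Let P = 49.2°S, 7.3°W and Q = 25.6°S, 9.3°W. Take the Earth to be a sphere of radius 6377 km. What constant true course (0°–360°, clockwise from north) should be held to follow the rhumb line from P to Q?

Δψ = ln[tan(π/4+φ₂/2)/tan(π/4+φ₁/2)] = +0.5267
Δλ = -0.0349 rad (taken the short way round)
course = atan2(Δλ, Δψ) = 356.21°

356.2°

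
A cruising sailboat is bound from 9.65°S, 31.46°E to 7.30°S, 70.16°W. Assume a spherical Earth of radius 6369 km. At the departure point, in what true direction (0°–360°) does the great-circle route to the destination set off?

260.7°

θ = atan2( sin Δλ·cos φ₂ ,  cos φ₁ sin φ₂ − sin φ₁ cos φ₂ cos Δλ )
  = atan2(-0.9716, -0.1588) = 260.72°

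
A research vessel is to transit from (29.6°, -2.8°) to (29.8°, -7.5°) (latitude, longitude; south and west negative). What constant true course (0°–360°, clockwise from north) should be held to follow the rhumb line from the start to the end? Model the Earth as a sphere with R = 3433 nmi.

Meridional parts: M(φ₁)=+0.5413, M(φ₂)=+0.5453 → ΔM = +0.0040;  Δλ = -0.0820 rad
tan C = Δλ / ΔM = -20.4128 → C = 272.80°

272.8°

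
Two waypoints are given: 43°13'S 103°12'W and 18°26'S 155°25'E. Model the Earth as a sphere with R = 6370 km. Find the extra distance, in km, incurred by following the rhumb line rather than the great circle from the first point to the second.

443 km

Great circle: cos σ = sin φ₁ sin φ₂ + cos φ₁ cos φ₂ cos Δλ,  σ = 1.4906 rad → d_gc = 9495.4 km
Rhumb line: Δψ = +0.5106, q = Δφ/Δψ = 0.8471, d_rh = R√(Δφ²+q²Δλ²) = 9938.2 km
Excess = 9938.2 − 9495.4 = 442.8 ≈ 443 km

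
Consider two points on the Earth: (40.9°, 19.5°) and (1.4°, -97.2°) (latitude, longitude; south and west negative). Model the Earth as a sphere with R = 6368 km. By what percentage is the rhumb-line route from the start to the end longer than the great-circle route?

3.9%

Great circle: σ = 1.9002 rad → d_gc = Rσ = 12100.8 km
Rhumb: Δφ = -0.6894, Δλ = -2.0368, Δψ = -0.7591, q = Δφ/Δψ = 0.9082 → d_rh = R√(Δφ²+q²Δλ²) = 12570.8 km
Excess = (12570.8 − 12100.8) / 12100.8 = 470.0 / 12100.8 = 3.88% ≈ 3.9%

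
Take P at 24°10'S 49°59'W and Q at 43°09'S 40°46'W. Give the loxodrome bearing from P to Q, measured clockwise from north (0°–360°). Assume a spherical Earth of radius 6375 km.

Meridional parts: M(φ₁)=-0.4349, M(φ₂)=-0.8364 → ΔM = -0.4015;  Δλ = +0.1609 rad
tan C = Δλ / ΔM = -0.4006 → C = 158.17°

158.2°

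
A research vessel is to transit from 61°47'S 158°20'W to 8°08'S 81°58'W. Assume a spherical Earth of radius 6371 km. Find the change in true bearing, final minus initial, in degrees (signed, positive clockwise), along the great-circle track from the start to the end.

-53.6°

At departure: θ₁ = atan2(sin Δλ cos φ₂, cos φ₁ sin φ₂ − sin φ₁ cos φ₂ cos Δλ) = 81.80°
At arrival: θ₂ = atan2(sin Δλ cos φ₁, −cos φ₂ sin φ₁ + sin φ₂ cos φ₁ cos Δλ) = 28.21°
Δθ = θ₂ − θ₁ = -53.6°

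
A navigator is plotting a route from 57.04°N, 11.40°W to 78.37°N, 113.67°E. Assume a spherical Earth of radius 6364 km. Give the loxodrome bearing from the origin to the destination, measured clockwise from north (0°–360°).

64.0°

Meridional parts: M(φ₁)=+1.2180, M(φ₂)=+2.2843 → ΔM = +1.0664;  Δλ = +2.1829 rad
tan C = Δλ / ΔM = +2.0470 → C = 63.96°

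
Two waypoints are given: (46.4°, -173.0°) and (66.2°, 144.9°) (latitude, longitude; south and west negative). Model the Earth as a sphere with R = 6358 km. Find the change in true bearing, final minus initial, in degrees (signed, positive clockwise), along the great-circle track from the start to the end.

Initial bearing θ₁ = atan2(sin Δλ cos φ₂, cos φ₁ sin φ₂ − sin φ₁ cos φ₂ cos Δλ) = 326.84°
Final bearing θ₂ = (initial bearing from the destination back to the start) + 180° = 290.83°
Δθ = θ₂ − θ₁ = -36.0°

-36.0°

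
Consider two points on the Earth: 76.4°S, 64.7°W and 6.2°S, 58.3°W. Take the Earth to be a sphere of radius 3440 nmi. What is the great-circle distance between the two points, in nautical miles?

Haversine: a = sin²(Δφ/2)+cos φ₁ cos φ₂ sin²(Δλ/2) = 0.33136;  σ = 2·atan2(√a,√(1−a))
σ = 70.289° → d = Rσ = 3440·1.22677 = 4220 nmi

4220 nmi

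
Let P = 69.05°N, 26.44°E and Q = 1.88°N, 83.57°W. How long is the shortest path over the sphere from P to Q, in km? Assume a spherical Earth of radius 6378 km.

10604 km

Haversine: a = sin²(Δφ/2)+cos φ₁ cos φ₂ sin²(Δλ/2) = 0.54582;  σ = 2·atan2(√a,√(1−a))
σ = 95.258° → d = Rσ = 6378·1.66257 = 10604 km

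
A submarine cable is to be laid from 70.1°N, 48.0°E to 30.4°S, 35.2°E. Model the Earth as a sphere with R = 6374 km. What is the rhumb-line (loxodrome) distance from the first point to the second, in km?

Δψ = ln[tan(π/4+φ₂/2)/tan(π/4+φ₁/2)] = -2.2979;  Δφ = -1.7541 rad,  Δλ = -0.2234 rad
q = Δφ/Δψ = 0.7633
d = R·√(Δφ² + q²Δλ²) = 6374·1.76233 = 11233 km

11233 km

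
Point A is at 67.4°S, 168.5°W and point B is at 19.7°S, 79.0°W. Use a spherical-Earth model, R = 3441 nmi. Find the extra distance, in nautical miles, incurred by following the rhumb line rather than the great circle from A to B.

Great circle: cos σ = sin φ₁ sin φ₂ + cos φ₁ cos φ₂ cos Δλ,  σ = 1.2510 rad → d_gc = 4304.7 nmi
Rhumb line: Δψ = +1.2595, q = Δφ/Δψ = 0.6610, d_rh = R√(Δφ²+q²Δλ²) = 4563.9 nmi
Excess = 4563.9 − 4304.7 = 259.2 ≈ 259 nmi

259 nmi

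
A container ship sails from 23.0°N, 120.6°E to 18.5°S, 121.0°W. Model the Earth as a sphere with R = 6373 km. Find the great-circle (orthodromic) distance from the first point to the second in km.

13640 km

cos σ = sin φ₁ sin φ₂ + cos φ₁ cos φ₂ cos Δλ
      = sin(23.00°)sin(-18.50°) + cos(23.00°)cos(-18.50°)cos(118.40°) = -0.5392
σ = 122.627° → d = Rσ = 6373·2.14025 = 13640 km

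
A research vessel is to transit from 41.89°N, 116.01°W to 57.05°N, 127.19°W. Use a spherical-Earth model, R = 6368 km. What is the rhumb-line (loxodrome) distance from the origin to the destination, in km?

1865 km

Rhumb course C = atan2(Δλ, Δψ) with Δψ = ln[tan(π/4+φ₂/2)/tan(π/4+φ₁/2)] = +0.4117, Δλ = -0.1951 → C = 334.64°
d = R·|Δφ| / |cos C| = 6368·0.26459 / 0.90364 = 1865 km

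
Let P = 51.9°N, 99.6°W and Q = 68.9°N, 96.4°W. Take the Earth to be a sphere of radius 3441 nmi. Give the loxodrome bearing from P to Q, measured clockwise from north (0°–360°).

Δψ = ln[tan(π/4+φ₂/2)/tan(π/4+φ₁/2)] = +0.6174
Δλ = +0.0559 rad (taken the short way round)
course = atan2(Δλ, Δψ) = 5.17°

5.2°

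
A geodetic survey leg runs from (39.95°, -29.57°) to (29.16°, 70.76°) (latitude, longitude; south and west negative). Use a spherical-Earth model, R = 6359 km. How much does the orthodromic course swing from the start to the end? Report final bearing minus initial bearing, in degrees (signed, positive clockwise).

Initial bearing θ₁ = atan2(sin Δλ cos φ₂, cos φ₁ sin φ₂ − sin φ₁ cos φ₂ cos Δλ) = 61.11°
Final bearing θ₂ = (initial bearing from the destination back to the start) + 180° = 129.77°
Δθ = θ₂ − θ₁ = +68.7°

+68.7°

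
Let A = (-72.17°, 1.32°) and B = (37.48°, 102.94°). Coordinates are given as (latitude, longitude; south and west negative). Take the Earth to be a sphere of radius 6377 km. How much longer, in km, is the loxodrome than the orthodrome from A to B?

Great circle: cos σ = sin φ₁ sin φ₂ + cos φ₁ cos φ₂ cos Δλ,  σ = 2.2500 rad → d_gc = 14348.5 km
Rhumb line: Δψ = +2.5589, q = Δφ/Δψ = 0.7479, d_rh = R√(Δφ²+q²Δλ²) = 14848.9 km
Excess = 14848.9 − 14348.5 = 500.4 ≈ 500 km

500 km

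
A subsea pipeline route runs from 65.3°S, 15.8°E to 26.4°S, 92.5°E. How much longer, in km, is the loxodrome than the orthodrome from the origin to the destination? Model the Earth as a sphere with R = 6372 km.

Great circle: cos σ = sin φ₁ sin φ₂ + cos φ₁ cos φ₂ cos Δλ,  σ = 1.0586 rad → d_gc = 6745.6 km
Rhumb line: Δψ = +1.0409, q = Δφ/Δψ = 0.6522, d_rh = R√(Δφ²+q²Δλ²) = 7047.7 km
Excess = 7047.7 − 6745.6 = 302.1 ≈ 302 km

302 km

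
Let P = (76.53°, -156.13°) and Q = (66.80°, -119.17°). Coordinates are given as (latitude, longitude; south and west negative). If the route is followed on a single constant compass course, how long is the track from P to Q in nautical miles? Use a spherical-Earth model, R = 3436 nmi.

Rhumb course C = atan2(Δλ, Δψ) with Δψ = ln[tan(π/4+φ₂/2)/tan(π/4+φ₁/2)] = -0.5529, Δλ = +0.6451 → C = 130.60°
d = R·|Δφ| / |cos C| = 3436·0.16982 / 0.65075 = 897 nmi

897 nmi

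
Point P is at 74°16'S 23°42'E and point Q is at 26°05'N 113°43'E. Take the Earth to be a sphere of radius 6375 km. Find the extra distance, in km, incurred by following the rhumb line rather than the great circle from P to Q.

Great circle: cos σ = sin φ₁ sin φ₂ + cos φ₁ cos φ₂ cos Δλ,  σ = 2.0079 rad → d_gc = 12800.1 km
Rhumb line: Δψ = +2.4511, q = Δφ/Δψ = 0.7145, d_rh = R√(Δφ²+q²Δλ²) = 13262.2 km
Excess = 13262.2 − 12800.1 = 462.1 ≈ 462 km

462 km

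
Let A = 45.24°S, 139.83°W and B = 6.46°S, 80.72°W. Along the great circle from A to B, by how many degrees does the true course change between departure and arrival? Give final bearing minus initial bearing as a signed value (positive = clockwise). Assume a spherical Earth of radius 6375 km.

-29.4°

At departure: θ₁ = atan2(sin Δλ cos φ₂, cos φ₁ sin φ₂ − sin φ₁ cos φ₂ cos Δλ) = 71.64°
At arrival: θ₂ = atan2(sin Δλ cos φ₁, −cos φ₂ sin φ₁ + sin φ₂ cos φ₁ cos Δλ) = 42.27°
Δθ = θ₂ − θ₁ = -29.4°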